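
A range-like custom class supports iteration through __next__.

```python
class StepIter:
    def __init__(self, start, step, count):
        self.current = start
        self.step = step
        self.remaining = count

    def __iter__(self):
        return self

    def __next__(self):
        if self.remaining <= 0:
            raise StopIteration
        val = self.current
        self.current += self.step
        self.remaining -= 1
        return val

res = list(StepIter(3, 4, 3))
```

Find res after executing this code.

Step 1: StepIter starts at 3, increments by 4, for 3 steps:
  Yield 3, then current += 4
  Yield 7, then current += 4
  Yield 11, then current += 4
Therefore res = [3, 7, 11].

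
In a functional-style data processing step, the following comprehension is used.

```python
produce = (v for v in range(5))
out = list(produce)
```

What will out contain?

Step 1: Generator expression iterates range(5): [0, 1, 2, 3, 4].
Step 2: list() collects all values.
Therefore out = [0, 1, 2, 3, 4].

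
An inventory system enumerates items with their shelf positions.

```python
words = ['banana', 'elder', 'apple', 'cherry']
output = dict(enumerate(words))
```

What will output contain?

Step 1: enumerate pairs indices with words:
  0 -> 'banana'
  1 -> 'elder'
  2 -> 'apple'
  3 -> 'cherry'
Therefore output = {0: 'banana', 1: 'elder', 2: 'apple', 3: 'cherry'}.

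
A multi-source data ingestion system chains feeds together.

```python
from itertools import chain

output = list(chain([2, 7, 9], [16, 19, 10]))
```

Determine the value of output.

Step 1: chain() concatenates iterables: [2, 7, 9] + [16, 19, 10].
Therefore output = [2, 7, 9, 16, 19, 10].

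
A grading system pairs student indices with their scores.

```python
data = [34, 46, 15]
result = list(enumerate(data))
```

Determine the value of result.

Step 1: enumerate pairs each element with its index:
  (0, 34)
  (1, 46)
  (2, 15)
Therefore result = [(0, 34), (1, 46), (2, 15)].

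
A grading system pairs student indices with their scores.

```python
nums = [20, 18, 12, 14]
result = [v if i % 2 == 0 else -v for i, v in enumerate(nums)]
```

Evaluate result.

Step 1: For each (i, v), keep v if i is even, negate if odd:
  i=0 (even): keep 20
  i=1 (odd): negate to -18
  i=2 (even): keep 12
  i=3 (odd): negate to -14
Therefore result = [20, -18, 12, -14].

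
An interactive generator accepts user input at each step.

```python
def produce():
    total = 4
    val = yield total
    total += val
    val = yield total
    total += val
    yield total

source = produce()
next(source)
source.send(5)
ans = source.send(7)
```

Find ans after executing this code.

Step 1: next() -> yield total=4.
Step 2: send(5) -> val=5, total = 4+5 = 9, yield 9.
Step 3: send(7) -> val=7, total = 9+7 = 16, yield 16.
Therefore ans = 16.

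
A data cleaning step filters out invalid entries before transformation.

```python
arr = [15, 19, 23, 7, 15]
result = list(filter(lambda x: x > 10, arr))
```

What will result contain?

Step 1: Filter elements > 10:
  15: kept
  19: kept
  23: kept
  7: removed
  15: kept
Therefore result = [15, 19, 23, 15].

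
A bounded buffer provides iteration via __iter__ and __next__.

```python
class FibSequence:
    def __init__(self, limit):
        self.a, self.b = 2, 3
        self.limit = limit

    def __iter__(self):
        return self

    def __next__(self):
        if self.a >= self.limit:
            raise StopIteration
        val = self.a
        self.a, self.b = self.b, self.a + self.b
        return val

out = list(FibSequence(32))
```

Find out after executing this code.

Step 1: Fibonacci-like sequence (a=2, b=3) until >= 32:
  Yield 2, then a,b = 3,5
  Yield 3, then a,b = 5,8
  Yield 5, then a,b = 8,13
  Yield 8, then a,b = 13,21
  Yield 13, then a,b = 21,34
  Yield 21, then a,b = 34,55
Step 2: 34 >= 32, stop.
Therefore out = [2, 3, 5, 8, 13, 21].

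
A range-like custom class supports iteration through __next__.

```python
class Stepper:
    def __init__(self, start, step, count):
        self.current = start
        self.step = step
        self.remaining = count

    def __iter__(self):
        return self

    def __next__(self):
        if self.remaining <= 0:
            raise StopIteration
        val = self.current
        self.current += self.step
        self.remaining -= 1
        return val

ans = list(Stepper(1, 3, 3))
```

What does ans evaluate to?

Step 1: Stepper starts at 1, increments by 3, for 3 steps:
  Yield 1, then current += 3
  Yield 4, then current += 3
  Yield 7, then current += 3
Therefore ans = [1, 4, 7].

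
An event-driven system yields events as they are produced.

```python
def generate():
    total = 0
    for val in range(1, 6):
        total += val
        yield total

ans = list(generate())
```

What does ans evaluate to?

Step 1: Generator accumulates running sum:
  val=1: total = 1, yield 1
  val=2: total = 3, yield 3
  val=3: total = 6, yield 6
  val=4: total = 10, yield 10
  val=5: total = 15, yield 15
Therefore ans = [1, 3, 6, 10, 15].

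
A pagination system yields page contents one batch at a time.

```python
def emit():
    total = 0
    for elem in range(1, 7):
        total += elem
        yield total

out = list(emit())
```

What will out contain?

Step 1: Generator accumulates running sum:
  elem=1: total = 1, yield 1
  elem=2: total = 3, yield 3
  elem=3: total = 6, yield 6
  elem=4: total = 10, yield 10
  elem=5: total = 15, yield 15
  elem=6: total = 21, yield 21
Therefore out = [1, 3, 6, 10, 15, 21].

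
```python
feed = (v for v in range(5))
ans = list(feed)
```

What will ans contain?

Step 1: Generator expression iterates range(5): [0, 1, 2, 3, 4].
Step 2: list() collects all values.
Therefore ans = [0, 1, 2, 3, 4].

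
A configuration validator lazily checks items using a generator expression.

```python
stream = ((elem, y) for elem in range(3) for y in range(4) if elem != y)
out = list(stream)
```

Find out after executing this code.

Step 1: Nested generator over range(3) x range(4) where elem != y:
  (0, 0): excluded (elem == y)
  (0, 1): included
  (0, 2): included
  (0, 3): included
  (1, 0): included
  (1, 1): excluded (elem == y)
  (1, 2): included
  (1, 3): included
  (2, 0): included
  (2, 1): included
  (2, 2): excluded (elem == y)
  (2, 3): included
Therefore out = [(0, 1), (0, 2), (0, 3), (1, 0), (1, 2), (1, 3), (2, 0), (2, 1), (2, 3)].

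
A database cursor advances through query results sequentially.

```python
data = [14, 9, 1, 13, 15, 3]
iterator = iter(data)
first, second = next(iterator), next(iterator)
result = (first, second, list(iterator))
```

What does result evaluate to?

Step 1: Create iterator over [14, 9, 1, 13, 15, 3].
Step 2: first = 14, second = 9.
Step 3: Remaining elements: [1, 13, 15, 3].
Therefore result = (14, 9, [1, 13, 15, 3]).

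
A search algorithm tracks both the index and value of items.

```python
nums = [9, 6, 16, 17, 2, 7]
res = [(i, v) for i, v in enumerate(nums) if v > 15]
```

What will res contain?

Step 1: Filter enumerate([9, 6, 16, 17, 2, 7]) keeping v > 15:
  (0, 9): 9 <= 15, excluded
  (1, 6): 6 <= 15, excluded
  (2, 16): 16 > 15, included
  (3, 17): 17 > 15, included
  (4, 2): 2 <= 15, excluded
  (5, 7): 7 <= 15, excluded
Therefore res = [(2, 16), (3, 17)].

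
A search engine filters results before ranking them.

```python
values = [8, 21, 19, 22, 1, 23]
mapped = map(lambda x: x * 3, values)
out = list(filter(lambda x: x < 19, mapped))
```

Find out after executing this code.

Step 1: Map x * 3:
  8 -> 24
  21 -> 63
  19 -> 57
  22 -> 66
  1 -> 3
  23 -> 69
Step 2: Filter for < 19:
  24: removed
  63: removed
  57: removed
  66: removed
  3: kept
  69: removed
Therefore out = [3].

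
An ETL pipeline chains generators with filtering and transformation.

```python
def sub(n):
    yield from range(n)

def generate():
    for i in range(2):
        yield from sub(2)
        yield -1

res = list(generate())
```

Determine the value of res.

Step 1: For each i in range(2):
  i=0: yield from sub(2) -> [0, 1], then yield -1
  i=1: yield from sub(2) -> [0, 1], then yield -1
Therefore res = [0, 1, -1, 0, 1, -1].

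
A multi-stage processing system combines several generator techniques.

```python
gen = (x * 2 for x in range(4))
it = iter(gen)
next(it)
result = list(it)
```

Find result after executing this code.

Step 1: Generator produces [0, 2, 4, 6].
Step 2: next(it) consumes first element (0).
Step 3: list(it) collects remaining: [2, 4, 6].
Therefore result = [2, 4, 6].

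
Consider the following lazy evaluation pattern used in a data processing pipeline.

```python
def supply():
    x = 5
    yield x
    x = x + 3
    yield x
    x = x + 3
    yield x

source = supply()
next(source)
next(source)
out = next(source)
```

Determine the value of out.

Step 1: Trace through generator execution:
  Yield 1: x starts at 5, yield 5
  Yield 2: x = 5 + 3 = 8, yield 8
  Yield 3: x = 8 + 3 = 11, yield 11
Step 2: First next() gets 5, second next() gets the second value, third next() yields 11.
Therefore out = 11.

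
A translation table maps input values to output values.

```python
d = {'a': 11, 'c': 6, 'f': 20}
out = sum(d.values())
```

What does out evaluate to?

Step 1: d.values() = [11, 6, 20].
Step 2: sum = 37.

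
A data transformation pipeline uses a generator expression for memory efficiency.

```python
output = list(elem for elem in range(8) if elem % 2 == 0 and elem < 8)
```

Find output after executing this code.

Step 1: Filter range(8) where elem % 2 == 0 and elem < 8:
  elem=0: both conditions met, included
  elem=1: excluded (1 % 2 != 0)
  elem=2: both conditions met, included
  elem=3: excluded (3 % 2 != 0)
  elem=4: both conditions met, included
  elem=5: excluded (5 % 2 != 0)
  elem=6: both conditions met, included
  elem=7: excluded (7 % 2 != 0)
Therefore output = [0, 2, 4, 6].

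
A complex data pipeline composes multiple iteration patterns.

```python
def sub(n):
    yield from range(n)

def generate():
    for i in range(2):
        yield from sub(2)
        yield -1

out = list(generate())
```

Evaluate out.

Step 1: For each i in range(2):
  i=0: yield from sub(2) -> [0, 1], then yield -1
  i=1: yield from sub(2) -> [0, 1], then yield -1
Therefore out = [0, 1, -1, 0, 1, -1].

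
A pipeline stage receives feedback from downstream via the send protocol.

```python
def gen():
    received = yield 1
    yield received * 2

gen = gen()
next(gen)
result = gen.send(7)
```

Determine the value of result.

Step 1: next(gen) advances to first yield, producing 1.
Step 2: send(7) resumes, received = 7.
Step 3: yield received * 2 = 7 * 2 = 14.
Therefore result = 14.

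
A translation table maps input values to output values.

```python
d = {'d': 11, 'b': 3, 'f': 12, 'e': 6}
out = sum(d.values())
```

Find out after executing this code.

Step 1: d.values() = [11, 3, 12, 6].
Step 2: sum = 32.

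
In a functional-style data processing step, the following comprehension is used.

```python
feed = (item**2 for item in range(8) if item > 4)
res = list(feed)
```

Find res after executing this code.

Step 1: For range(8), keep item > 4, then square:
  item=0: 0 <= 4, excluded
  item=1: 1 <= 4, excluded
  item=2: 2 <= 4, excluded
  item=3: 3 <= 4, excluded
  item=4: 4 <= 4, excluded
  item=5: 5 > 4, yield 5**2 = 25
  item=6: 6 > 4, yield 6**2 = 36
  item=7: 7 > 4, yield 7**2 = 49
Therefore res = [25, 36, 49].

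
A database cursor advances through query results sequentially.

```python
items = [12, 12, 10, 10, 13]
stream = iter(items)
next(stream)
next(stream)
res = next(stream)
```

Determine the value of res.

Step 1: Create iterator over [12, 12, 10, 10, 13].
Step 2: next() consumes 12.
Step 3: next() consumes 12.
Step 4: next() returns 10.
Therefore res = 10.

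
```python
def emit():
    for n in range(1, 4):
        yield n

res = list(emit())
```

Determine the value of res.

Step 1: The generator yields each value from range(1, 4).
Step 2: list() consumes all yields: [1, 2, 3].
Therefore res = [1, 2, 3].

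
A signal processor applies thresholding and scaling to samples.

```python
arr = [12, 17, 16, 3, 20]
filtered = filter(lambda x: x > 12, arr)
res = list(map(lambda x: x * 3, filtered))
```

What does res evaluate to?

Step 1: Filter arr for elements > 12:
  12: removed
  17: kept
  16: kept
  3: removed
  20: kept
Step 2: Map x * 3 on filtered [17, 16, 20]:
  17 -> 51
  16 -> 48
  20 -> 60
Therefore res = [51, 48, 60].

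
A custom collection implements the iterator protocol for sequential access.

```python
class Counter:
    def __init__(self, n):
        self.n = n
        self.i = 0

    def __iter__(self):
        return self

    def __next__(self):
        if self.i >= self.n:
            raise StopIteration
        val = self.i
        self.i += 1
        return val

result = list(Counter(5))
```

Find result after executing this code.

Step 1: Counter(5) creates an iterator counting 0 to 4.
Step 2: list() consumes all values: [0, 1, 2, 3, 4].
Therefore result = [0, 1, 2, 3, 4].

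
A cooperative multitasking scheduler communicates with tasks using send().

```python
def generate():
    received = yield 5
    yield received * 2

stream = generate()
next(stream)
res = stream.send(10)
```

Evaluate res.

Step 1: next(stream) advances to first yield, producing 5.
Step 2: send(10) resumes, received = 10.
Step 3: yield received * 2 = 10 * 2 = 20.
Therefore res = 20.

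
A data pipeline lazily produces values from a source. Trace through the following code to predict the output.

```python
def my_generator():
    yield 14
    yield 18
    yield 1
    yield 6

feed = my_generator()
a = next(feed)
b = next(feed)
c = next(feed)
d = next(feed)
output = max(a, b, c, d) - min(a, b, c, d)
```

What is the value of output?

Step 1: Create generator and consume all values:
  a = next(feed) = 14
  b = next(feed) = 18
  c = next(feed) = 1
  d = next(feed) = 6
Step 2: max = 18, min = 1, output = 18 - 1 = 17.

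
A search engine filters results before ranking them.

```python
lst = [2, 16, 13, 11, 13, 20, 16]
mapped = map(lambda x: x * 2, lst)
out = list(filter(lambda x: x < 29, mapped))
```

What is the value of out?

Step 1: Map x * 2:
  2 -> 4
  16 -> 32
  13 -> 26
  11 -> 22
  13 -> 26
  20 -> 40
  16 -> 32
Step 2: Filter for < 29:
  4: kept
  32: removed
  26: kept
  22: kept
  26: kept
  40: removed
  32: removed
Therefore out = [4, 26, 22, 26].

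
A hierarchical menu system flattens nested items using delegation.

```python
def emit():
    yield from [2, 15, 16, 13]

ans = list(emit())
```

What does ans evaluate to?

Step 1: yield from delegates to the iterable, yielding each element.
Step 2: Collected values: [2, 15, 16, 13].
Therefore ans = [2, 15, 16, 13].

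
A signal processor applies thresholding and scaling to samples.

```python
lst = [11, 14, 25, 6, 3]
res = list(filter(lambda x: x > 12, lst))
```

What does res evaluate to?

Step 1: Filter elements > 12:
  11: removed
  14: kept
  25: kept
  6: removed
  3: removed
Therefore res = [14, 25].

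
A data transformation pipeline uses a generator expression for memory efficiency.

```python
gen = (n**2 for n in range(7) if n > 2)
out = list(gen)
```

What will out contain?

Step 1: For range(7), keep n > 2, then square:
  n=0: 0 <= 2, excluded
  n=1: 1 <= 2, excluded
  n=2: 2 <= 2, excluded
  n=3: 3 > 2, yield 3**2 = 9
  n=4: 4 > 2, yield 4**2 = 16
  n=5: 5 > 2, yield 5**2 = 25
  n=6: 6 > 2, yield 6**2 = 36
Therefore out = [9, 16, 25, 36].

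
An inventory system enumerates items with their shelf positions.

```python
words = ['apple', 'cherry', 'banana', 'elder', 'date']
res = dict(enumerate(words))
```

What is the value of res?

Step 1: enumerate pairs indices with words:
  0 -> 'apple'
  1 -> 'cherry'
  2 -> 'banana'
  3 -> 'elder'
  4 -> 'date'
Therefore res = {0: 'apple', 1: 'cherry', 2: 'banana', 3: 'elder', 4: 'date'}.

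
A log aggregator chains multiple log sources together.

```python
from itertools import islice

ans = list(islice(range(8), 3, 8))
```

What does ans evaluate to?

Step 1: islice(range(8), 3, 8) takes elements at indices [3, 8).
Step 2: Elements: [3, 4, 5, 6, 7].
Therefore ans = [3, 4, 5, 6, 7].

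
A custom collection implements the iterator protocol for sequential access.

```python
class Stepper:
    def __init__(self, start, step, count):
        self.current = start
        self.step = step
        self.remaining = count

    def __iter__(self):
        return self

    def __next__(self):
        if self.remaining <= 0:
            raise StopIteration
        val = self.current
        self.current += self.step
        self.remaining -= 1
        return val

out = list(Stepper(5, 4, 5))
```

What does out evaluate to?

Step 1: Stepper starts at 5, increments by 4, for 5 steps:
  Yield 5, then current += 4
  Yield 9, then current += 4
  Yield 13, then current += 4
  Yield 17, then current += 4
  Yield 21, then current += 4
Therefore out = [5, 9, 13, 17, 21].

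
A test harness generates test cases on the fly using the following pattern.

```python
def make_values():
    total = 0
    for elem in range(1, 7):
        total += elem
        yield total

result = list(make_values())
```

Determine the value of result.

Step 1: Generator accumulates running sum:
  elem=1: total = 1, yield 1
  elem=2: total = 3, yield 3
  elem=3: total = 6, yield 6
  elem=4: total = 10, yield 10
  elem=5: total = 15, yield 15
  elem=6: total = 21, yield 21
Therefore result = [1, 3, 6, 10, 15, 21].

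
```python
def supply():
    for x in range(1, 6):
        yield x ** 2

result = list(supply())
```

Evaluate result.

Step 1: For each x in range(1, 6), yield x**2:
  x=1: yield 1**2 = 1
  x=2: yield 2**2 = 4
  x=3: yield 3**2 = 9
  x=4: yield 4**2 = 16
  x=5: yield 5**2 = 25
Therefore result = [1, 4, 9, 16, 25].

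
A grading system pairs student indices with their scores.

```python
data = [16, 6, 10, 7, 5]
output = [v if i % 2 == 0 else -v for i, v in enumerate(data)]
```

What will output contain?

Step 1: For each (i, v), keep v if i is even, negate if odd:
  i=0 (even): keep 16
  i=1 (odd): negate to -6
  i=2 (even): keep 10
  i=3 (odd): negate to -7
  i=4 (even): keep 5
Therefore output = [16, -6, 10, -7, 5].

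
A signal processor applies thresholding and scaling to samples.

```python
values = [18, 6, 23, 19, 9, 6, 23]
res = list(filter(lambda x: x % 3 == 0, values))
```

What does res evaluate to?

Step 1: Filter elements divisible by 3:
  18 % 3 = 0: kept
  6 % 3 = 0: kept
  23 % 3 = 2: removed
  19 % 3 = 1: removed
  9 % 3 = 0: kept
  6 % 3 = 0: kept
  23 % 3 = 2: removed
Therefore res = [18, 6, 9, 6].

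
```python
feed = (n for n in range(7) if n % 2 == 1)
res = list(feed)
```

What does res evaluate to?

Step 1: Filter range(7) keeping only odd values:
  n=0: even, excluded
  n=1: odd, included
  n=2: even, excluded
  n=3: odd, included
  n=4: even, excluded
  n=5: odd, included
  n=6: even, excluded
Therefore res = [1, 3, 5].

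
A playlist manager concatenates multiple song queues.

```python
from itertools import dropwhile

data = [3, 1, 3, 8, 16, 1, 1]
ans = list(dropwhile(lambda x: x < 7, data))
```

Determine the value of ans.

Step 1: dropwhile drops elements while < 7:
  3 < 7: dropped
  1 < 7: dropped
  3 < 7: dropped
  8: kept (dropping stopped)
Step 2: Remaining elements kept regardless of condition.
Therefore ans = [8, 16, 1, 1].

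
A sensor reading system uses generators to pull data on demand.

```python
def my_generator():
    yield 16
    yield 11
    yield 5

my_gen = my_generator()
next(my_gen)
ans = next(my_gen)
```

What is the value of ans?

Step 1: my_generator() creates a generator.
Step 2: next(my_gen) yields 16 (consumed and discarded).
Step 3: next(my_gen) yields 11, assigned to ans.
Therefore ans = 11.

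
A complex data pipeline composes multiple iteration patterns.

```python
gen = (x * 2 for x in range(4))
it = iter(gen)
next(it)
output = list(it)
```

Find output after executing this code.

Step 1: Generator produces [0, 2, 4, 6].
Step 2: next(it) consumes first element (0).
Step 3: list(it) collects remaining: [2, 4, 6].
Therefore output = [2, 4, 6].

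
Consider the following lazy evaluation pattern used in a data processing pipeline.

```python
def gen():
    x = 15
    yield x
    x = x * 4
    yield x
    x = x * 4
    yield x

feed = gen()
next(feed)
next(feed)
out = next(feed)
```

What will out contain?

Step 1: Trace through generator execution:
  Yield 1: x starts at 15, yield 15
  Yield 2: x = 15 * 4 = 60, yield 60
  Yield 3: x = 60 * 4 = 240, yield 240
Step 2: First next() gets 15, second next() gets the second value, third next() yields 240.
Therefore out = 240.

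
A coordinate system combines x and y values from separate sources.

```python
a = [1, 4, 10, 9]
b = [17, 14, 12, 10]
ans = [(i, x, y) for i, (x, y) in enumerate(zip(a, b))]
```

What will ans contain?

Step 1: enumerate(zip(a, b)) gives index with paired elements:
  i=0: (1, 17)
  i=1: (4, 14)
  i=2: (10, 12)
  i=3: (9, 10)
Therefore ans = [(0, 1, 17), (1, 4, 14), (2, 10, 12), (3, 9, 10)].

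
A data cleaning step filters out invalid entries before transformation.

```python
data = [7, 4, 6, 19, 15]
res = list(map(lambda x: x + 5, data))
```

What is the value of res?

Step 1: Apply lambda x: x + 5 to each element:
  7 -> 12
  4 -> 9
  6 -> 11
  19 -> 24
  15 -> 20
Therefore res = [12, 9, 11, 24, 20].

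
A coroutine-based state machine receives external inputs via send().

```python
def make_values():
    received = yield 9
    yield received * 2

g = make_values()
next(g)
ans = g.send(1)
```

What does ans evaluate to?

Step 1: next(g) advances to first yield, producing 9.
Step 2: send(1) resumes, received = 1.
Step 3: yield received * 2 = 1 * 2 = 2.
Therefore ans = 2.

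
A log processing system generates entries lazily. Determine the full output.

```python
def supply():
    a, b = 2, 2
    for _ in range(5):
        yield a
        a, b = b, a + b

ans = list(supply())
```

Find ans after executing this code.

Step 1: Fibonacci-like sequence starting with a=2, b=2:
  Iteration 1: yield a=2, then a,b = 2,4
  Iteration 2: yield a=2, then a,b = 4,6
  Iteration 3: yield a=4, then a,b = 6,10
  Iteration 4: yield a=6, then a,b = 10,16
  Iteration 5: yield a=10, then a,b = 16,26
Therefore ans = [2, 2, 4, 6, 10].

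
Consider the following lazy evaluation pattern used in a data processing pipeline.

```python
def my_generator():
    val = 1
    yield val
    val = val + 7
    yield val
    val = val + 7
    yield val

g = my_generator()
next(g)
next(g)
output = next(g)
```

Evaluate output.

Step 1: Trace through generator execution:
  Yield 1: val starts at 1, yield 1
  Yield 2: val = 1 + 7 = 8, yield 8
  Yield 3: val = 8 + 7 = 15, yield 15
Step 2: First next() gets 1, second next() gets the second value, third next() yields 15.
Therefore output = 15.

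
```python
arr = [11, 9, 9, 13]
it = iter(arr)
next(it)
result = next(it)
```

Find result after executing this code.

Step 1: Create iterator over [11, 9, 9, 13].
Step 2: next() consumes 11.
Step 3: next() returns 9.
Therefore result = 9.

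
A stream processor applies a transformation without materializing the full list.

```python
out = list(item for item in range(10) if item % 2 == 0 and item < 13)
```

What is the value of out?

Step 1: Filter range(10) where item % 2 == 0 and item < 13:
  item=0: both conditions met, included
  item=1: excluded (1 % 2 != 0)
  item=2: both conditions met, included
  item=3: excluded (3 % 2 != 0)
  item=4: both conditions met, included
  item=5: excluded (5 % 2 != 0)
  item=6: both conditions met, included
  item=7: excluded (7 % 2 != 0)
  item=8: both conditions met, included
  item=9: excluded (9 % 2 != 0)
Therefore out = [0, 2, 4, 6, 8].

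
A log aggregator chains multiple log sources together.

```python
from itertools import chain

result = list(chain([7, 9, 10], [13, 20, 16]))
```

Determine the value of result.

Step 1: chain() concatenates iterables: [7, 9, 10] + [13, 20, 16].
Therefore result = [7, 9, 10, 13, 20, 16].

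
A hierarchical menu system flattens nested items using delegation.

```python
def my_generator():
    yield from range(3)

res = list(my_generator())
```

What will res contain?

Step 1: yield from delegates to the iterable, yielding each element.
Step 2: Collected values: [0, 1, 2].
Therefore res = [0, 1, 2].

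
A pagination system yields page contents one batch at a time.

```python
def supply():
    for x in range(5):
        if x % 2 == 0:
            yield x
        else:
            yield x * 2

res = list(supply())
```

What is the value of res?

Step 1: For each x in range(5), yield x if even, else x*2:
  x=0 (even): yield 0
  x=1 (odd): yield 1*2 = 2
  x=2 (even): yield 2
  x=3 (odd): yield 3*2 = 6
  x=4 (even): yield 4
Therefore res = [0, 2, 2, 6, 4].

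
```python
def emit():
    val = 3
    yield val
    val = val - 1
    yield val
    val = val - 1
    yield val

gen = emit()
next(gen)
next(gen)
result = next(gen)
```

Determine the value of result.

Step 1: Trace through generator execution:
  Yield 1: val starts at 3, yield 3
  Yield 2: val = 3 - 1 = 2, yield 2
  Yield 3: val = 2 - 1 = 1, yield 1
Step 2: First next() gets 3, second next() gets the second value, third next() yields 1.
Therefore result = 1.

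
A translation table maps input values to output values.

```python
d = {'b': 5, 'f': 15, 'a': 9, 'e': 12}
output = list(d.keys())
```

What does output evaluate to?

Step 1: d.keys() returns the dictionary keys in insertion order.
Therefore output = ['b', 'f', 'a', 'e'].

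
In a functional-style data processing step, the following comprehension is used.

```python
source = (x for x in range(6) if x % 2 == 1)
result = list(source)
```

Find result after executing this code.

Step 1: Filter range(6) keeping only odd values:
  x=0: even, excluded
  x=1: odd, included
  x=2: even, excluded
  x=3: odd, included
  x=4: even, excluded
  x=5: odd, included
Therefore result = [1, 3, 5].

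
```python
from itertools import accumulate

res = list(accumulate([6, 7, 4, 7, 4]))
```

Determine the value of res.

Step 1: accumulate computes running sums:
  + 6 = 6
  + 7 = 13
  + 4 = 17
  + 7 = 24
  + 4 = 28
Therefore res = [6, 13, 17, 24, 28].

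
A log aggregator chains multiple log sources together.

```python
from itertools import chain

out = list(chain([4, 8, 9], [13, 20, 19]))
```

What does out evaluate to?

Step 1: chain() concatenates iterables: [4, 8, 9] + [13, 20, 19].
Therefore out = [4, 8, 9, 13, 20, 19].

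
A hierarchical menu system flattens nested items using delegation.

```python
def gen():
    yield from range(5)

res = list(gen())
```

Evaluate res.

Step 1: yield from delegates to the iterable, yielding each element.
Step 2: Collected values: [0, 1, 2, 3, 4].
Therefore res = [0, 1, 2, 3, 4].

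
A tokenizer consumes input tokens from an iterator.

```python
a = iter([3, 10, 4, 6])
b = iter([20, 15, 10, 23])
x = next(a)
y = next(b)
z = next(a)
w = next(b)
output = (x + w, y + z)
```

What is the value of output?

Step 1: a iterates [3, 10, 4, 6], b iterates [20, 15, 10, 23].
Step 2: x = next(a) = 3, y = next(b) = 20.
Step 3: z = next(a) = 10, w = next(b) = 15.
Step 4: output = (3 + 15, 20 + 10) = (18, 30).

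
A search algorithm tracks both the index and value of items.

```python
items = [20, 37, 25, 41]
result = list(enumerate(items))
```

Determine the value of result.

Step 1: enumerate pairs each element with its index:
  (0, 20)
  (1, 37)
  (2, 25)
  (3, 41)
Therefore result = [(0, 20), (1, 37), (2, 25), (3, 41)].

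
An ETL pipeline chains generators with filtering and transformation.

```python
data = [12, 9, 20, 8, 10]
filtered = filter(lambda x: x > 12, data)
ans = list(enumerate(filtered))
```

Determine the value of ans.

Step 1: Filter [12, 9, 20, 8, 10] for > 12: [20].
Step 2: enumerate re-indexes from 0: [(0, 20)].
Therefore ans = [(0, 20)].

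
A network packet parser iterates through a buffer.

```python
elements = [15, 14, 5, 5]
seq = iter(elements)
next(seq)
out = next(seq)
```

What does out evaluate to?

Step 1: Create iterator over [15, 14, 5, 5].
Step 2: next() consumes 15.
Step 3: next() returns 14.
Therefore out = 14.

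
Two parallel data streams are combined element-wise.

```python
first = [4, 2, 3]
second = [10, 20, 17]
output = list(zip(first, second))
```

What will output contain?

Step 1: zip pairs elements at same index:
  Index 0: (4, 10)
  Index 1: (2, 20)
  Index 2: (3, 17)
Therefore output = [(4, 10), (2, 20), (3, 17)].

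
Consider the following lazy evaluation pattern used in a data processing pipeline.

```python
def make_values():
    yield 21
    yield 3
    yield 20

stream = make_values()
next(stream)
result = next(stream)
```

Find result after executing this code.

Step 1: make_values() creates a generator.
Step 2: next(stream) yields 21 (consumed and discarded).
Step 3: next(stream) yields 3, assigned to result.
Therefore result = 3.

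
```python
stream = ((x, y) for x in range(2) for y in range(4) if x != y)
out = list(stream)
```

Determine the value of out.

Step 1: Nested generator over range(2) x range(4) where x != y:
  (0, 0): excluded (x == y)
  (0, 1): included
  (0, 2): included
  (0, 3): included
  (1, 0): included
  (1, 1): excluded (x == y)
  (1, 2): included
  (1, 3): included
Therefore out = [(0, 1), (0, 2), (0, 3), (1, 0), (1, 2), (1, 3)].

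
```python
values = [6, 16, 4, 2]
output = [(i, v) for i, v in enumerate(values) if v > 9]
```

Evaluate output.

Step 1: Filter enumerate([6, 16, 4, 2]) keeping v > 9:
  (0, 6): 6 <= 9, excluded
  (1, 16): 16 > 9, included
  (2, 4): 4 <= 9, excluded
  (3, 2): 2 <= 9, excluded
Therefore output = [(1, 16)].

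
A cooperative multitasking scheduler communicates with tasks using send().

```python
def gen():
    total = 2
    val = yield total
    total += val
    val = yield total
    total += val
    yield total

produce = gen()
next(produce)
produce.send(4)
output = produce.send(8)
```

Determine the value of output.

Step 1: next() -> yield total=2.
Step 2: send(4) -> val=4, total = 2+4 = 6, yield 6.
Step 3: send(8) -> val=8, total = 6+8 = 14, yield 14.
Therefore output = 14.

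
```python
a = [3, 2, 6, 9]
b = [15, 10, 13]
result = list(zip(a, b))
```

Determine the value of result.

Step 1: zip stops at shortest (len(a)=4, len(b)=3):
  Index 0: (3, 15)
  Index 1: (2, 10)
  Index 2: (6, 13)
Step 2: Last element of a (9) has no pair, dropped.
Therefore result = [(3, 15), (2, 10), (6, 13)].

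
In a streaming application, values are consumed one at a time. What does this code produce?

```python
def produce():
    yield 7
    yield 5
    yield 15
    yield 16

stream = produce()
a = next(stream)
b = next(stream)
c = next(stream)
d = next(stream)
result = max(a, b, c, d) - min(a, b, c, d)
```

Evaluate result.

Step 1: Create generator and consume all values:
  a = next(stream) = 7
  b = next(stream) = 5
  c = next(stream) = 15
  d = next(stream) = 16
Step 2: max = 16, min = 5, result = 16 - 5 = 11.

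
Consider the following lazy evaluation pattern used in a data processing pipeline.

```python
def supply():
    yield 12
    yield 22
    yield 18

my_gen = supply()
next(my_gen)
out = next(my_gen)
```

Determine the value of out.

Step 1: supply() creates a generator.
Step 2: next(my_gen) yields 12 (consumed and discarded).
Step 3: next(my_gen) yields 22, assigned to out.
Therefore out = 22.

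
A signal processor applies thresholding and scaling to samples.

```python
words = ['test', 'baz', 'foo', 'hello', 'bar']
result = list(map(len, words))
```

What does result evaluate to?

Step 1: Map len() to each word:
  'test' -> 4
  'baz' -> 3
  'foo' -> 3
  'hello' -> 5
  'bar' -> 3
Therefore result = [4, 3, 3, 5, 3].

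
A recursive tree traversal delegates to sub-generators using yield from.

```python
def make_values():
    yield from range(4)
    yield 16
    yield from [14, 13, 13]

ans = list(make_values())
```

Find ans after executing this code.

Step 1: Trace yields in order:
  yield 0
  yield 1
  yield 2
  yield 3
  yield 16
  yield 14
  yield 13
  yield 13
Therefore ans = [0, 1, 2, 3, 16, 14, 13, 13].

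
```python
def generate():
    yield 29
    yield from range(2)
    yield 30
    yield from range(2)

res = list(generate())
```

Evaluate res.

Step 1: Trace yields in order:
  yield 29
  yield 0
  yield 1
  yield 30
  yield 0
  yield 1
Therefore res = [29, 0, 1, 30, 0, 1].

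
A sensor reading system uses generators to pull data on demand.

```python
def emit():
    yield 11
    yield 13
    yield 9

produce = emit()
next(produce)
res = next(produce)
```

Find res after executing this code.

Step 1: emit() creates a generator.
Step 2: next(produce) yields 11 (consumed and discarded).
Step 3: next(produce) yields 13, assigned to res.
Therefore res = 13.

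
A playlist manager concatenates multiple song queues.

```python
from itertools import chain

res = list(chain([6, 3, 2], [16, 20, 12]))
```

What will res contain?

Step 1: chain() concatenates iterables: [6, 3, 2] + [16, 20, 12].
Therefore res = [6, 3, 2, 16, 20, 12].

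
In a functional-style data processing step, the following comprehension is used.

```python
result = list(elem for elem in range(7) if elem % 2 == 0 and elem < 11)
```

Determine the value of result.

Step 1: Filter range(7) where elem % 2 == 0 and elem < 11:
  elem=0: both conditions met, included
  elem=1: excluded (1 % 2 != 0)
  elem=2: both conditions met, included
  elem=3: excluded (3 % 2 != 0)
  elem=4: both conditions met, included
  elem=5: excluded (5 % 2 != 0)
  elem=6: both conditions met, included
Therefore result = [0, 2, 4, 6].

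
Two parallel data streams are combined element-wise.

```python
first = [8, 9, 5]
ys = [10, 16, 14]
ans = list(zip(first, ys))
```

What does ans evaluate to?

Step 1: zip pairs elements at same index:
  Index 0: (8, 10)
  Index 1: (9, 16)
  Index 2: (5, 14)
Therefore ans = [(8, 10), (9, 16), (5, 14)].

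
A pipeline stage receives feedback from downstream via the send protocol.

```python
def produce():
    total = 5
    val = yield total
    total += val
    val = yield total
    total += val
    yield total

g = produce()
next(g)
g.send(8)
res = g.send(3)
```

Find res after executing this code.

Step 1: next() -> yield total=5.
Step 2: send(8) -> val=8, total = 5+8 = 13, yield 13.
Step 3: send(3) -> val=3, total = 13+3 = 16, yield 16.
Therefore res = 16.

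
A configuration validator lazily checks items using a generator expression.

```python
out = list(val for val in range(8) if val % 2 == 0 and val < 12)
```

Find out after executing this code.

Step 1: Filter range(8) where val % 2 == 0 and val < 12:
  val=0: both conditions met, included
  val=1: excluded (1 % 2 != 0)
  val=2: both conditions met, included
  val=3: excluded (3 % 2 != 0)
  val=4: both conditions met, included
  val=5: excluded (5 % 2 != 0)
  val=6: both conditions met, included
  val=7: excluded (7 % 2 != 0)
Therefore out = [0, 2, 4, 6].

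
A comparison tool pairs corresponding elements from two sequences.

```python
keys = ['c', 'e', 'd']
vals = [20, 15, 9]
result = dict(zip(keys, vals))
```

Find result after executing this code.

Step 1: zip pairs keys with values:
  'c' -> 20
  'e' -> 15
  'd' -> 9
Therefore result = {'c': 20, 'e': 15, 'd': 9}.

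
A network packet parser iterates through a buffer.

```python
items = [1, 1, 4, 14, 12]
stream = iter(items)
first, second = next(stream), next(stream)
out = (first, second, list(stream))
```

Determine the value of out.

Step 1: Create iterator over [1, 1, 4, 14, 12].
Step 2: first = 1, second = 1.
Step 3: Remaining elements: [4, 14, 12].
Therefore out = (1, 1, [4, 14, 12]).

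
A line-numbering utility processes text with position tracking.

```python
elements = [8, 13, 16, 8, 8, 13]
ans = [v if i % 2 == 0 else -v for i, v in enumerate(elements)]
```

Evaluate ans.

Step 1: For each (i, v), keep v if i is even, negate if odd:
  i=0 (even): keep 8
  i=1 (odd): negate to -13
  i=2 (even): keep 16
  i=3 (odd): negate to -8
  i=4 (even): keep 8
  i=5 (odd): negate to -13
Therefore ans = [8, -13, 16, -8, 8, -13].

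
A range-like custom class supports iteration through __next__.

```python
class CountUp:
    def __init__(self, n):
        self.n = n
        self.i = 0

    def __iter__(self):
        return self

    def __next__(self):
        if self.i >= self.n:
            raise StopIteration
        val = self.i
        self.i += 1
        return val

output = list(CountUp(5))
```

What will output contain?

Step 1: CountUp(5) creates an iterator counting 0 to 4.
Step 2: list() consumes all values: [0, 1, 2, 3, 4].
Therefore output = [0, 1, 2, 3, 4].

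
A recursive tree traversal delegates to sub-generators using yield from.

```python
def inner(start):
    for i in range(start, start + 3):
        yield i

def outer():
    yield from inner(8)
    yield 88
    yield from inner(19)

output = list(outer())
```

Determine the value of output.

Step 1: outer() delegates to inner(8):
  yield 8
  yield 9
  yield 10
Step 2: yield 88
Step 3: Delegates to inner(19):
  yield 19
  yield 20
  yield 21
Therefore output = [8, 9, 10, 88, 19, 20, 21].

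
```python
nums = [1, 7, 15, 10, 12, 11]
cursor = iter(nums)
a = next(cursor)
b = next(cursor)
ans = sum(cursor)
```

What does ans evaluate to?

Step 1: Create iterator over [1, 7, 15, 10, 12, 11].
Step 2: a = next() = 1, b = next() = 7.
Step 3: sum() of remaining [15, 10, 12, 11] = 48.
Therefore ans = 48.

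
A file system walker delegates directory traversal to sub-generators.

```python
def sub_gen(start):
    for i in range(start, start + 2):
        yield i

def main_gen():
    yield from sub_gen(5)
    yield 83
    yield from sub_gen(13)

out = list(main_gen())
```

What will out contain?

Step 1: main_gen() delegates to sub_gen(5):
  yield 5
  yield 6
Step 2: yield 83
Step 3: Delegates to sub_gen(13):
  yield 13
  yield 14
Therefore out = [5, 6, 83, 13, 14].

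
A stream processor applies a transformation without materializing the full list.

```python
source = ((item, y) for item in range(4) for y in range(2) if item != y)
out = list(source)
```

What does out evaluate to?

Step 1: Nested generator over range(4) x range(2) where item != y:
  (0, 0): excluded (item == y)
  (0, 1): included
  (1, 0): included
  (1, 1): excluded (item == y)
  (2, 0): included
  (2, 1): included
  (3, 0): included
  (3, 1): included
Therefore out = [(0, 1), (1, 0), (2, 0), (2, 1), (3, 0), (3, 1)].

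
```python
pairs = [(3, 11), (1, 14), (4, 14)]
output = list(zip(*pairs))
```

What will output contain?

Step 1: zip(*pairs) transposes: unzips [(3, 11), (1, 14), (4, 14)] into separate sequences.
Step 2: First elements: (3, 1, 4), second elements: (11, 14, 14).
Therefore output = [(3, 1, 4), (11, 14, 14)].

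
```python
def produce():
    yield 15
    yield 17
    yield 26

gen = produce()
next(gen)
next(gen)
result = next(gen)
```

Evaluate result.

Step 1: produce() creates a generator.
Step 2: next(gen) yields 15 (consumed and discarded).
Step 3: next(gen) yields 17 (consumed and discarded).
Step 4: next(gen) yields 26, assigned to result.
Therefore result = 26.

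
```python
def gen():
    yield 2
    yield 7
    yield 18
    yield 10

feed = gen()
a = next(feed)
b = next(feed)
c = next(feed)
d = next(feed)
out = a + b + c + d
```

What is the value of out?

Step 1: Create generator and consume all values:
  a = next(feed) = 2
  b = next(feed) = 7
  c = next(feed) = 18
  d = next(feed) = 10
Step 2: out = 2 + 7 + 18 + 10 = 37.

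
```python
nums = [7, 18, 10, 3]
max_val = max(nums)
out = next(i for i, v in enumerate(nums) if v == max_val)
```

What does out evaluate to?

Step 1: max([7, 18, 10, 3]) = 18.
Step 2: Find first index where value == 18:
  Index 0: 7 != 18
  Index 1: 18 == 18, found!
Therefore out = 1.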